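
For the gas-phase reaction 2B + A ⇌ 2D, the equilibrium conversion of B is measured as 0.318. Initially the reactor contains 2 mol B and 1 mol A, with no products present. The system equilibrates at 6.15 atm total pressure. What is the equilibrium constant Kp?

Let X = conversion of B (basis 2 mol B); extent of reaction ξ = X.
At extent ξ: n_B = 2 − 2X; n_A = 1 − X; n_D = 2X.
Summing: n_T = 3 − X.
At X = 0.318: n_B = 1.36, n_A = 0.682, n_D = 0.636, n_T = 2.68.
p_i = (n_i/n_T)·P. Kp = p_D^2 / (p_B^2 p_A) = 0.139 atm^-1.

Kp = 0.139 atm^-1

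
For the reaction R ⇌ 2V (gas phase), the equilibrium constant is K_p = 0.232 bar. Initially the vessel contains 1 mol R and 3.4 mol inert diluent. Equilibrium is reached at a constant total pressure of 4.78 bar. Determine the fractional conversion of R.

Take 1 mol R as basis and let X be its fractional conversion, so ξ = X.
Moles: n_R = 1 − X; n_V = 2X; n_I = 3.4 (inert).
n_T = Σnᵢ = 4.4 + X.
Mole fractions y_i = n_i/n_T; K_p = p_V^2 / (p_R) with p_i = y_i·P.
Equating to 0.232 bar and solving on 0 < X < 1: X = 0.210.

X = 0.210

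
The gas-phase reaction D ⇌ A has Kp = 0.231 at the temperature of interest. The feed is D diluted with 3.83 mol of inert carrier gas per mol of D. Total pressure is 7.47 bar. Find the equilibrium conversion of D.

Let X = conversion of D (basis 1 mol D); extent of reaction ξ = X.
Moles: n_D = 1 − X; n_A = X; n_I = 3.83 (inert).
n_T stays at 4.83 (no change in mole number).
Mole fractions y_i = n_i/n_T; Kp = p_A / (p_D) with p_i = y_i·P.
This yields a degree-1 equation in X; solving on (0,1), X = 0.188.

X = 0.188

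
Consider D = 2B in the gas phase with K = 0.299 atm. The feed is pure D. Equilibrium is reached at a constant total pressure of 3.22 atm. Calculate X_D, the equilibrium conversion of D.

Basis: 1 mol D initially; let X = conversion of D. Extent ξ = X.
At extent ξ: n_D = 1 − X; n_B = 2X.
Summing: n_T = 1 + X.
y_i = n_i/n_T, p_i = y_i·P. K = p_B^2 / (p_D).
Equating to 0.299 atm and solving on 0 < X < 1: X = 0.151.

X = 0.151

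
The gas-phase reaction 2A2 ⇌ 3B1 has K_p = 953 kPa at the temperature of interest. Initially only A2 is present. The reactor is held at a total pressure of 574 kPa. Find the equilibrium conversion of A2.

X = 0.522

Take 1 mol A2 as basis and let X be its fractional conversion, so ξ = 0.5X.
Mole table: n_A2 = 1 − X; n_B1 = 1.5X.
Summing: n_T = 1 + 0.5X.
y_i = n_i/n_T, p_i = y_i·P. K_p = p_B1^3 / (p_A2^2).
Substituting and setting equal to 953 kPa gives a polynomial in X; the root in (0,1) is X = 0.522.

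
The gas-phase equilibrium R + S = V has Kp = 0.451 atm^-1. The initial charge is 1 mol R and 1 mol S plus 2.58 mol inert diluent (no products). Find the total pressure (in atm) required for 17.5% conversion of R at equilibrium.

P = 2.51 atm

Let X = conversion of R (basis 1 mol R); extent of reaction ξ = X.
At extent ξ: n_R = 1 − X; n_S = 1 − X; n_V = X; n_I = 2.58 (inert).
n_T = Σnᵢ = 4.58 − X.
Kp = p_V / (p_R p_S) with p_i = (n_i/n_T)·P.
At X = 0.175: the mole-fraction product g(X) = Π y_i^ν_i = 1.133. Since Kp = g(X)·P^{-1}, P = (g/Kp)^(1/1) = (1.133/0.451)^(1/1) = 2.51 atm.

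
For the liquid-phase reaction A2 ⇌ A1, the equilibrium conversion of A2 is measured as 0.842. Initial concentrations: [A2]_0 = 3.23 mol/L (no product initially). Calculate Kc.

Let X = conversion of A2.
Concentrations: [A2] = 3.23 − 3.23X; [A1] = 3.23X.
At X = 0.842: [A2] = 0.51, [A1] = 2.72.
Kc = [A1] / ([A2]) = 5.33.

Kc = 5.33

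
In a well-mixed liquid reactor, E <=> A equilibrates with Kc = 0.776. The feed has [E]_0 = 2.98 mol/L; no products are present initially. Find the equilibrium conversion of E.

Let X = conversion of E; extent ξ = 2.98·X mol/L.
Concentrations: [E] = 2.98 − 2.98X; [A] = 2.98X.
Kc = [A] / ([E]).
Setting equal to 0.776 and solving for X on (0,1) gives X = 0.437.

X = 0.437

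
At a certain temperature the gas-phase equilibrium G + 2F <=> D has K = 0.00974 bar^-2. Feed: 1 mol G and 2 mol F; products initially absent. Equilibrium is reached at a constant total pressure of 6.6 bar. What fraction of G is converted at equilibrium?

X = 0.145

Let X = conversion of G (basis 1 mol G); extent of reaction ξ = X.
At extent ξ: n_G = 1 − X; n_F = 2 − 2X; n_D = X.
Total moles n_T = 3 − 2X.
y_i = n_i/n_T, p_i = y_i·P. K = p_D / (p_G p_F^2).
Setting this equal to 0.00974 bar^-2 and taking the physical root (0 < X < 1) gives X = 0.145.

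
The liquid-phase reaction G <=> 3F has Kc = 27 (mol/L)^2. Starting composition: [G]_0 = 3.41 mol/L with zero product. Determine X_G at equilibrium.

X = 0.377

Let X = conversion of G; extent ξ = 3.41·X mol/L.
Concentrations: [G] = 3.41 − 3.41X; [F] = 10.2X.
Kc = [F]^3 / ([G]).
This equals 27 at X = 0.377 (the root in 0 < X < 1).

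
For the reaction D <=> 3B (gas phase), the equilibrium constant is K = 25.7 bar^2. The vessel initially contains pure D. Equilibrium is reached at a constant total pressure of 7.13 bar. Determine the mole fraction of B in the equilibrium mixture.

Let X = conversion of D (basis 1 mol D); extent of reaction ξ = X.
Mole table: n_D = 1 − X; n_B = 3X.
n_T = Σnᵢ = 1 + 2X.
Mole fractions y_i = n_i/n_T; K = p_B^3 / (p_D) with p_i = y_i·P.
Equating to 25.7 bar^2 and solving on 0 < X < 1: X = 0.325.
Then n_B = 0.976, n_T = 1.65, so y_B = 0.591.

y_B = 0.591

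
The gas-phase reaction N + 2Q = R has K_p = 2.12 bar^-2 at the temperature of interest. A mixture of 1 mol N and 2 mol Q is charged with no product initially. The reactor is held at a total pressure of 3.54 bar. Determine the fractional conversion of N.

X = 0.748

Take 1 mol N as basis and let X be its fractional conversion, so ξ = X.
Moles: n_N = 1 − X; n_Q = 2 − 2X; n_R = X.
n_T = Σnᵢ = 3 − 2X.
With p_i = (n_i/n_T)P, K_p = p_R / (p_N p_Q^2).
Substituting and setting equal to 2.12 bar^-2 gives a polynomial in X; the root in (0,1) is X = 0.748.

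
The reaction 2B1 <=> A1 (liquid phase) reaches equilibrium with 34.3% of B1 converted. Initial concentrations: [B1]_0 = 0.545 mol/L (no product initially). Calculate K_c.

Let X = conversion of B1.
Concentrations: [B1] = 0.545 − 0.545X; [A1] = 0.273X.
At X = 0.343: [B1] = 0.358, [A1] = 0.0935.
K_c = [A1] / ([B1]^2) = 0.729 L/mol.

K_c = 0.729 L/mol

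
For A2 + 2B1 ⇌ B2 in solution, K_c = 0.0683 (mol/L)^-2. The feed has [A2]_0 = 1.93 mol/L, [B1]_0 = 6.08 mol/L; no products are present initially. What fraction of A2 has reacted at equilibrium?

X = 0.528

Let X = conversion of A2; extent ξ = 1.93·X mol/L.
Concentrations: [A2] = 1.93 − 1.93X; [B1] = 6.08 − 3.86X; [B2] = 1.93X.
K_c = [B2] / ([A2] [B1]^2).
Solving K_c = 0.0683 for X ∈ (0,1): X = 0.528.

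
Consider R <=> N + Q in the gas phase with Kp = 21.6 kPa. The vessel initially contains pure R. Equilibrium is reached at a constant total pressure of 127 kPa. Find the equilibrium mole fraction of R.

y_R = 0.448

Basis: 1 mol R initially; let X = conversion of R. Extent ξ = X.
Moles: n_R = 1 − X; n_N = X; n_Q = X.
n_T = Σnᵢ = 1 + X.
Mole fractions y_i = n_i/n_T; Kp = p_N p_Q / (p_R) with p_i = y_i·P.
Substituting and setting equal to 21.6 kPa gives a polynomial in X; the root in (0,1) is X = 0.381.
Then n_R = 0.619, n_T = 1.38, so y_R = 0.448.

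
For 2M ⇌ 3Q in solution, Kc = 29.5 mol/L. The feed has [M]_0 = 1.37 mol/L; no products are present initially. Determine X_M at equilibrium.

Let X = conversion of M; extent ξ = 1.37X/2 mol/L.
Concentrations: [M] = 1.37 − 1.37X; [Q] = 2.06X.
Kc = [Q]^3 / ([M]^2).
Setting equal to 29.5 and solving for X on (0,1) gives X = 0.745.

X = 0.745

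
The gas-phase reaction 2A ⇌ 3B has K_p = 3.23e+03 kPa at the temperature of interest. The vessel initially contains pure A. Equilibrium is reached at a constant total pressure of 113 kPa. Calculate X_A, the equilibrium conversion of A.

Basis: 1 mol A initially; let X = conversion of A. Extent ξ = 0.5X.
Species balance: n_A = 1 − X; n_B = 1.5X.
Summing: n_T = 1 + 0.5X.
y_i = n_i/n_T, p_i = y_i·P. K_p = p_B^3 / (p_A^2).
This yields a degree-3 equation in X; solving on (0,1), X = 0.794.

X = 0.794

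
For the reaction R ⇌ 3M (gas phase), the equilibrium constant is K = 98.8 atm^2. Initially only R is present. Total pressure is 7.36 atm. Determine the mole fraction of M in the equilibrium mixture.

y_M = 0.760

Take 1 mol R as basis and let X be its fractional conversion, so ξ = X.
Mole table: n_R = 1 − X; n_M = 3X.
Total moles n_T = 1 + 2X.
Mole fractions y_i = n_i/n_T; K = p_M^3 / (p_R) with p_i = y_i·P.
This yields a degree-3 equation in X; solving on (0,1), X = 0.513.
Then n_M = 1.54, n_T = 2.03, so y_M = 0.760.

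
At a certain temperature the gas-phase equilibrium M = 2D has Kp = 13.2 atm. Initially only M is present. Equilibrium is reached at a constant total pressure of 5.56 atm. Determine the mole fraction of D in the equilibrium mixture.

Take 1 mol M as basis and let X be its fractional conversion, so ξ = X.
Species balance: n_M = 1 − X; n_D = 2X.
Total moles n_T = 1 + X.
Mole fractions y_i = n_i/n_T; Kp = p_D^2 / (p_M) with p_i = y_i·P.
This yields a degree-2 equation in X; solving on (0,1), X = 0.610.
Then n_D = 1.22, n_T = 1.61, so y_D = 0.758.

y_D = 0.758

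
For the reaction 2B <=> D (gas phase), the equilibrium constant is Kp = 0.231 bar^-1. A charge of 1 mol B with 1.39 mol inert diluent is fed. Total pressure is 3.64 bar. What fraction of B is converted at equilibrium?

X = 0.335

Take 1 mol B as basis and let X be its fractional conversion, so ξ = 0.5X.
Moles: n_B = 1 − X; n_D = 0.5X; n_I = 1.39 (inert).
n_T = Σnᵢ = 2.39 − 0.5X.
Mole fractions y_i = n_i/n_T; Kp = p_D / (p_B^2) with p_i = y_i·P.
Substituting and setting equal to 0.231 bar^-1 gives a polynomial in X; the root in (0,1) is X = 0.335.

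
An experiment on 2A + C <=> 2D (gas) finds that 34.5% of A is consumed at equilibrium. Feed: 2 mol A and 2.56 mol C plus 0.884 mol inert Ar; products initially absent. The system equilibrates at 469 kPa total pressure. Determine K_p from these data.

Basis: 2 mol A initially; let X = conversion of A. Extent ξ = X.
At extent ξ: n_A = 2 − 2X; n_C = 2.56 − X; n_D = 2X; n_I = 0.884 (inert).
Summing: n_T = 5.44 − X.
At X = 0.345: n_A = 1.31, n_C = 2.21, n_D = 0.69, n_T = 5.1.
p_i = (n_i/n_T)·P. K_p = p_D^2 / (p_A^2 p_C) = 0.00136 kPa^-1.

K_p = 0.00136 kPa^-1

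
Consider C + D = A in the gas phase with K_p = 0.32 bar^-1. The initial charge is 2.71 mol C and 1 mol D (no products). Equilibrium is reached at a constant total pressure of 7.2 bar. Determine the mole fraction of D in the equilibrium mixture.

Take 1 mol D as basis and let X be its fractional conversion, so ξ = X.
Species balance: n_C = 2.71 − X; n_D = 1 − X; n_A = X.
Summing: n_T = 3.71 − X.
Mole fractions y_i = n_i/n_T; K_p = p_A / (p_C p_D) with p_i = y_i·P.
This yields a degree-2 equation in X; solving on (0,1), X = 0.610.
Then n_D = 0.39, n_T = 3.1, so y_D = 0.126.

y_D = 0.126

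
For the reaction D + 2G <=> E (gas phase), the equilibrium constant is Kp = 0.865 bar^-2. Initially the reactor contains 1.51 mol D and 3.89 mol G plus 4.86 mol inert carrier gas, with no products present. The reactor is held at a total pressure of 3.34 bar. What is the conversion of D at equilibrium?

Let X = conversion of D (basis 1.51 mol D); extent of reaction ξ = 1.51X.
Moles: n_D = 1.51 − 1.51X; n_G = 3.89 − 3.02X; n_E = 1.51X; n_I = 4.86 (inert).
Total moles n_T = 10.3 − 3.02X.
y_i = n_i/n_T, p_i = y_i·P. Kp = p_E / (p_D p_G^2).
Setting this equal to 0.865 bar^-2 and taking the physical root (0 < X < 1) gives X = 0.442.

X = 0.442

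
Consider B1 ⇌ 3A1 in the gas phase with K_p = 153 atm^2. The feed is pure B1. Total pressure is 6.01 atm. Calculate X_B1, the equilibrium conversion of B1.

Basis: 1 mol B1 initially; let X = conversion of B1. Extent ξ = X.
Moles: n_B1 = 1 − X; n_A1 = 3X.
Total moles n_T = 1 + 2X.
Mole fractions y_i = n_i/n_T; K_p = p_A1^3 / (p_B1) with p_i = y_i·P.
This yields a degree-3 equation in X; solving on (0,1), X = 0.660.

X = 0.660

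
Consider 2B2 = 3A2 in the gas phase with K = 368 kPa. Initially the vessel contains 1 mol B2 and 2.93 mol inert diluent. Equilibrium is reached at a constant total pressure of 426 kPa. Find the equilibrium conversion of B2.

X = 0.578

Let X = conversion of B2 (basis 1 mol B2); extent of reaction ξ = 0.5X.
At extent ξ: n_B2 = 1 − X; n_A2 = 1.5X; n_I = 2.93 (inert).
Total moles n_T = 3.93 + 0.5X.
With p_i = (n_i/n_T)P, K = p_A2^3 / (p_B2^2).
Substituting and setting equal to 368 kPa gives a polynomial in X; the root in (0,1) is X = 0.578.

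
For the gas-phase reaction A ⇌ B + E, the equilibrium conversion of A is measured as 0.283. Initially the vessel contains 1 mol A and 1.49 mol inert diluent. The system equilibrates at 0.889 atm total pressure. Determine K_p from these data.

Take 1 mol A as basis and let X be its fractional conversion, so ξ = X.
At extent ξ: n_A = 1 − X; n_B = X; n_E = X; n_I = 1.49 (inert).
Summing: n_T = 2.49 + X.
At X = 0.283: n_A = 0.717, n_B = 0.283, n_E = 0.283, n_T = 2.77.
p_i = (n_i/n_T)·P. K_p = p_B p_E / (p_A) = 0.0358 atm.

K_p = 0.0358 atm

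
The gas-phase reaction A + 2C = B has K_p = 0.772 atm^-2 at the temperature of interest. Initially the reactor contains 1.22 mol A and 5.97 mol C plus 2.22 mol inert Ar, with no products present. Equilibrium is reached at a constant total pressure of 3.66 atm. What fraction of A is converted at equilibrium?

X = 0.755

Let X = conversion of A (basis 1.22 mol A); extent of reaction ξ = 1.22X.
Mole table: n_A = 1.22 − 1.22X; n_C = 5.97 − 2.44X; n_B = 1.22X; n_I = 2.22 (inert).
Summing: n_T = 9.41 − 2.44X.
y_i = n_i/n_T, p_i = y_i·P. K_p = p_B / (p_A p_C^2).
Setting this equal to 0.772 atm^-2 and taking the physical root (0 < X < 1) gives X = 0.755.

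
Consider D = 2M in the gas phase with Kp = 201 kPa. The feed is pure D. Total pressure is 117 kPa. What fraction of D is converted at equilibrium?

Take 1 mol D as basis and let X be its fractional conversion, so ξ = X.
At extent ξ: n_D = 1 − X; n_M = 2X.
Total moles n_T = 1 + X.
With p_i = (n_i/n_T)P, Kp = p_M^2 / (p_D).
Equating to 201 kPa and solving on 0 < X < 1: X = 0.548.

X = 0.548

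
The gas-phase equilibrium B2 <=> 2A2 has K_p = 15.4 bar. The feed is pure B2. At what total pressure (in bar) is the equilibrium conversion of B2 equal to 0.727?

P = 3.43 bar

Let X = conversion of B2 (basis 1 mol B2); extent of reaction ξ = X.
Species balance: n_B2 = 1 − X; n_A2 = 2X.
n_T = Σnᵢ = 1 + X.
K_p = p_A2^2 / (p_B2) with p_i = (n_i/n_T)·P.
At X = 0.727: the mole-fraction product g(X) = Π y_i^ν_i = 4.484. Since K_p = g(X)·P^{1}, P = (K_p/g)^(1/1) = (15.4/4.484)^(1/1) = 3.43 bar.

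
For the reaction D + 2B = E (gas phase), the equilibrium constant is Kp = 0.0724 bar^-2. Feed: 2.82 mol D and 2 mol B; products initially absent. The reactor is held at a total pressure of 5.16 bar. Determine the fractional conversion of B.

Basis: 2 mol B initially; let X = conversion of B. Extent ξ = X.
Moles: n_D = 2.82 − X; n_B = 2 − 2X; n_E = X.
n_T = Σnᵢ = 4.82 − 2X.
With p_i = (n_i/n_T)P, Kp = p_E / (p_D p_B^2).
This yields a degree-3 equation in X; solving on (0,1), X = 0.407.

X = 0.407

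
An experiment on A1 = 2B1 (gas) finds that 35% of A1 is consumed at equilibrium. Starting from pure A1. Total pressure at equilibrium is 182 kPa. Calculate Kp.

Kp = 102 kPa

Let X = conversion of A1 (basis 1 mol A1); extent of reaction ξ = X.
Moles: n_A1 = 1 − X; n_B1 = 2X.
n_T = Σnᵢ = 1 + X.
At X = 0.35: n_A1 = 0.65, n_B1 = 0.7, n_T = 1.35.
p_i = (n_i/n_T)·P. Kp = p_B1^2 / (p_A1) = 102 kPa.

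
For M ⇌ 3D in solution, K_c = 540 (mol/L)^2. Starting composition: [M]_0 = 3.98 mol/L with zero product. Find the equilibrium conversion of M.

X = 0.713

Let X = conversion of M; extent ξ = 3.98·X mol/L.
Concentrations: [M] = 3.98 − 3.98X; [D] = 11.9X.
K_c = [D]^3 / ([M]).
Equating to 540 (mol/L)^2: the physical root is X = 0.713.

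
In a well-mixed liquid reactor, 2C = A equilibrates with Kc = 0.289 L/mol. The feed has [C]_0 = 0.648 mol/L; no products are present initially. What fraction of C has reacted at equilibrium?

X = 0.225

Let X = conversion of C; extent ξ = 0.648X/2 mol/L.
Concentrations: [C] = 0.648 − 0.648X; [A] = 0.324X.
Kc = [A] / ([C]^2).
Solving Kc = 0.289 for X ∈ (0,1): X = 0.225.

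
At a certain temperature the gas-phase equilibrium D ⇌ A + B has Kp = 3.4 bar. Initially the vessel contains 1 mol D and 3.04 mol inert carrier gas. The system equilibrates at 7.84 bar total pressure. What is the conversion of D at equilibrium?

X = 0.737

Basis: 1 mol D initially; let X = conversion of D. Extent ξ = X.
At extent ξ: n_D = 1 − X; n_A = X; n_B = X; n_I = 3.04 (inert).
n_T = Σnᵢ = 4.04 + X.
Mole fractions y_i = n_i/n_T; Kp = p_A p_B / (p_D) with p_i = y_i·P.
This yields a degree-2 equation in X; solving on (0,1), X = 0.737.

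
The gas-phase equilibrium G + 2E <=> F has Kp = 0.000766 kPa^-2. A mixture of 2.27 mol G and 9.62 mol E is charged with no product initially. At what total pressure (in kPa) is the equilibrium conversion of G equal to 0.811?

Basis: 2.27 mol G initially; let X = conversion of G. Extent ξ = 2.27X.
At extent ξ: n_G = 2.27 − 2.27X; n_E = 9.62 − 4.54X; n_F = 2.27X.
n_T = Σnᵢ = 11.9 − 4.54X.
Kp = p_F / (p_G p_E^2) with p_i = (n_i/n_T)·P.
At X = 0.811: the mole-fraction product g(X) = Π y_i^ν_i = 8.199. Since Kp = g(X)·P^{-2}, P = (g/Kp)^(1/2) = (8.199/0.000766)^(1/2) = 103 kPa.

P = 103 kPa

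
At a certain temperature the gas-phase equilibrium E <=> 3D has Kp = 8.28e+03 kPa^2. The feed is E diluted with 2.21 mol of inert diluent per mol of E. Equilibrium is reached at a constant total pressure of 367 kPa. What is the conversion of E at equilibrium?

X = 0.285

Take 1 mol E as basis and let X be its fractional conversion, so ξ = X.
Mole table: n_E = 1 − X; n_D = 3X; n_I = 2.21 (inert).
Summing: n_T = 3.21 + 2X.
With p_i = (n_i/n_T)P, Kp = p_D^3 / (p_E).
Setting this equal to 8.28e+03 kPa^2 and taking the physical root (0 < X < 1) gives X = 0.285.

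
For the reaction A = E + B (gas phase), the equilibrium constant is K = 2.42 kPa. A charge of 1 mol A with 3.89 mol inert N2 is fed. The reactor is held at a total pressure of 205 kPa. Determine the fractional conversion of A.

Basis: 1 mol A initially; let X = conversion of A. Extent ξ = X.
Moles: n_A = 1 − X; n_E = X; n_B = X; n_I = 3.89 (inert).
Total moles n_T = 4.89 + X.
Mole fractions y_i = n_i/n_T; K = p_E p_B / (p_A) with p_i = y_i·P.
Substituting and setting equal to 2.42 kPa gives a polynomial in X; the root in (0,1) is X = 0.217.

X = 0.217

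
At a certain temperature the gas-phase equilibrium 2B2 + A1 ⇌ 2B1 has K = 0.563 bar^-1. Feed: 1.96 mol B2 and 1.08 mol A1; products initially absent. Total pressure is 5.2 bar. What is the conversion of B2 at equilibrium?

X = 0.458

Take 1.96 mol B2 as basis and let X be its fractional conversion, so ξ = 0.98X.
Moles: n_B2 = 1.96 − 1.96X; n_A1 = 1.08 − 0.98X; n_B1 = 1.96X.
Summing: n_T = 3.04 − 0.98X.
Mole fractions y_i = n_i/n_T; K = p_B1^2 / (p_B2^2 p_A1) with p_i = y_i·P.
Substituting and setting equal to 0.563 bar^-1 gives a polynomial in X; the root in (0,1) is X = 0.458.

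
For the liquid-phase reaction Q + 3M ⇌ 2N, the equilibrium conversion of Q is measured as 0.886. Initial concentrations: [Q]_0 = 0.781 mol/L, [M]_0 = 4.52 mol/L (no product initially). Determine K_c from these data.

K_c = 1.47 (mol/L)^-2

Let X = conversion of Q.
Concentrations: [Q] = 0.781 − 0.781X; [M] = 4.52 − 2.34X; [N] = 1.56X.
At X = 0.886: [Q] = 0.089, [M] = 2.44, [N] = 1.38.
K_c = [N]^2 / ([Q] [M]^3) = 1.47 (mol/L)^-2.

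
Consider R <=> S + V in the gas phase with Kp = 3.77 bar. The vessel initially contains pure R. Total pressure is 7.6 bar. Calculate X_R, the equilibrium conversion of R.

X = 0.576

Take 1 mol R as basis and let X be its fractional conversion, so ξ = X.
At extent ξ: n_R = 1 − X; n_S = X; n_V = X.
n_T = Σnᵢ = 1 + X.
y_i = n_i/n_T, p_i = y_i·P. Kp = p_S p_V / (p_R).
Setting this equal to 3.77 bar and taking the physical root (0 < X < 1) gives X = 0.576.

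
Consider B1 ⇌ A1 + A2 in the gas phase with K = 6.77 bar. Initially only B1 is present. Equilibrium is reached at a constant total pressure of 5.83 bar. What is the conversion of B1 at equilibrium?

Let X = conversion of B1 (basis 1 mol B1); extent of reaction ξ = X.
Moles: n_B1 = 1 − X; n_A1 = X; n_A2 = X.
Total moles n_T = 1 + X.
Mole fractions y_i = n_i/n_T; K = p_A1 p_A2 / (p_B1) with p_i = y_i·P.
This yields a degree-2 equation in X; solving on (0,1), X = 0.733.

X = 0.733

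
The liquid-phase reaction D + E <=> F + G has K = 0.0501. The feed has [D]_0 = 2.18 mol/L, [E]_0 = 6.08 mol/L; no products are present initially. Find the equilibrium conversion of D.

Let X = conversion of D; extent ξ = 2.18·X mol/L.
Concentrations: [D] = 2.18 − 2.18X; [E] = 6.08 − 2.18X; [F] = 2.18X; [G] = 2.18X.
K = [F] [G] / ([D] [E]).
Equating to 0.0501: the physical root is X = 0.296.

X = 0.296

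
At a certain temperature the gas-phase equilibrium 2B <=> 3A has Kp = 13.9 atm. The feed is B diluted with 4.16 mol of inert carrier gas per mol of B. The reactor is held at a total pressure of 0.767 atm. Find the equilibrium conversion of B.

X = 0.856

Basis: 1 mol B initially; let X = conversion of B. Extent ξ = 0.5X.
At extent ξ: n_B = 1 − X; n_A = 1.5X; n_I = 4.16 (inert).
Summing: n_T = 5.16 + 0.5X.
Mole fractions y_i = n_i/n_T; Kp = p_A^3 / (p_B^2) with p_i = y_i·P.
Equating to 13.9 atm and solving on 0 < X < 1: X = 0.856.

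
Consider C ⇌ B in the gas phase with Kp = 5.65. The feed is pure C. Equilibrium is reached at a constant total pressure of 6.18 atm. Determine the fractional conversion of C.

Basis: 1 mol C initially; let X = conversion of C. Extent ξ = X.
Moles: n_C = 1 − X; n_B = X.
Since Δν = 0, n_T = 1 throughout.
Mole fractions y_i = n_i/n_T; Kp = p_B / (p_C) with p_i = y_i·P.
This yields a degree-1 equation in X; solving on (0,1), X = 0.850.

X = 0.850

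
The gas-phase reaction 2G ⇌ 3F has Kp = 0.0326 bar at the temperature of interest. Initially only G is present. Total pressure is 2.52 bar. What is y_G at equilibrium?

Basis: 1 mol G initially; let X = conversion of G. Extent ξ = 0.5X.
Moles: n_G = 1 − X; n_F = 1.5X.
Total moles n_T = 1 + 0.5X.
y_i = n_i/n_T, p_i = y_i·P. Kp = p_F^3 / (p_G^2).
This yields a degree-3 equation in X; solving on (0,1), X = 0.144.
Then n_G = 0.856, n_T = 1.07, so y_G = 0.798.

y_G = 0.798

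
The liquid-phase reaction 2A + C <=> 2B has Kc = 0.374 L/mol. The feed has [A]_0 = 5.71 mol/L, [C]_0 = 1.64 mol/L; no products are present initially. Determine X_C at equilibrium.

X = 0.584

Let X = conversion of C; extent ξ = 1.64·X mol/L.
Concentrations: [A] = 5.71 − 3.28X; [C] = 1.64 − 1.64X; [B] = 3.28X.
Kc = [B]^2 / ([A]^2 [C]).
Equating to 0.374 L/mol: the physical root is X = 0.584.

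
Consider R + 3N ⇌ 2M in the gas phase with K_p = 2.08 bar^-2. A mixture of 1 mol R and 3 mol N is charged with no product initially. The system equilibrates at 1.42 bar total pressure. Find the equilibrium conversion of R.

X = 0.477

Basis: 1 mol R initially; let X = conversion of R. Extent ξ = X.
Mole table: n_R = 1 − X; n_N = 3 − 3X; n_M = 2X.
Summing: n_T = 4 − 2X.
With p_i = (n_i/n_T)P, K_p = p_M^2 / (p_R p_N^3).
Setting this equal to 2.08 bar^-2 and taking the physical root (0 < X < 1) gives X = 0.477.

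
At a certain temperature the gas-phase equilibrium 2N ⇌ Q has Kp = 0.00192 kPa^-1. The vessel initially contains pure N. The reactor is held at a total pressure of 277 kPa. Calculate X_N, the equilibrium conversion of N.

X = 0.435

Let X = conversion of N (basis 1 mol N); extent of reaction ξ = 0.5X.
Moles: n_N = 1 − X; n_Q = 0.5X.
Summing: n_T = 1 − 0.5X.
With p_i = (n_i/n_T)P, Kp = p_Q / (p_N^2).
This yields a degree-2 equation in X; solving on (0,1), X = 0.435.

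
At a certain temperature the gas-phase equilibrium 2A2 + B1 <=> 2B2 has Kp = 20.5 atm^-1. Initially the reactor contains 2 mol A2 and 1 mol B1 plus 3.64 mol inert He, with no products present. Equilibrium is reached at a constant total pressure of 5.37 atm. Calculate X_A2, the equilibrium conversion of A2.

X = 0.702

Let X = conversion of A2 (basis 2 mol A2); extent of reaction ξ = X.
At extent ξ: n_A2 = 2 − 2X; n_B1 = 1 − X; n_B2 = 2X; n_I = 3.64 (inert).
Summing: n_T = 6.64 − X.
With p_i = (n_i/n_T)P, Kp = p_B2^2 / (p_A2^2 p_B1).
Equating to 20.5 atm^-1 and solving on 0 < X < 1: X = 0.702.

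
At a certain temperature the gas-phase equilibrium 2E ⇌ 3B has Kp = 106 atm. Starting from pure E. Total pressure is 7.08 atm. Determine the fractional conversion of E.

Basis: 1 mol E initially; let X = conversion of E. Extent ξ = 0.5X.
Moles: n_E = 1 − X; n_B = 1.5X.
Summing: n_T = 1 + 0.5X.
Mole fractions y_i = n_i/n_T; Kp = p_B^3 / (p_E^2) with p_i = y_i·P.
Equating to 106 atm and solving on 0 < X < 1: X = 0.741.

X = 0.741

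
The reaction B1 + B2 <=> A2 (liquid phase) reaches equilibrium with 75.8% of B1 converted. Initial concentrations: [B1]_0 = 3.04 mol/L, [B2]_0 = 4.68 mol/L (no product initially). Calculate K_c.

Let X = conversion of B1.
Concentrations: [B1] = 3.04 − 3.04X; [B2] = 4.68 − 3.04X; [A2] = 3.04X.
At X = 0.758: [B1] = 0.736, [B2] = 2.38, [A2] = 2.3.
K_c = [A2] / ([B1] [B2]) = 1.32 L/mol.

K_c = 1.32 L/mol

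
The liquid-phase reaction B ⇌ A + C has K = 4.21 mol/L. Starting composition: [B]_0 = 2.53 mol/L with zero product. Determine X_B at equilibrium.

Let X = conversion of B; extent ξ = 2.53·X mol/L.
Concentrations: [B] = 2.53 − 2.53X; [A] = 2.53X; [C] = 2.53X.
K = [A] [C] / ([B]).
Equating to 4.21 mol/L: the physical root is X = 0.703.

X = 0.703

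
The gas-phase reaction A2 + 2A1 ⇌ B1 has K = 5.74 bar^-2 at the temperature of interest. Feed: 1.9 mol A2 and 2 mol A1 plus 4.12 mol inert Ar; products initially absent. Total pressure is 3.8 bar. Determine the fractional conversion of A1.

X = 0.718

Take 2 mol A1 as basis and let X be its fractional conversion, so ξ = X.
Species balance: n_A2 = 1.9 − X; n_A1 = 2 − 2X; n_B1 = X; n_I = 4.12 (inert).
Total moles n_T = 8.02 − 2X.
Mole fractions y_i = n_i/n_T; K = p_B1 / (p_A2 p_A1^2) with p_i = y_i·P.
Equating to 5.74 bar^-2 and solving on 0 < X < 1: X = 0.718.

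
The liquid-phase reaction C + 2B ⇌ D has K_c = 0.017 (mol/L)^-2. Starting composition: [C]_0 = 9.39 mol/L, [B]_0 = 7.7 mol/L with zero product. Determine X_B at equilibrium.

Let X = conversion of B; extent ξ = 7.7X/2 mol/L.
Concentrations: [C] = 9.39 − 3.85X; [B] = 7.7 − 7.7X; [D] = 3.85X.
K_c = [D] / ([C] [B]^2).
Equating to 0.017 (mol/L)^-2: the physical root is X = 0.496.

X = 0.496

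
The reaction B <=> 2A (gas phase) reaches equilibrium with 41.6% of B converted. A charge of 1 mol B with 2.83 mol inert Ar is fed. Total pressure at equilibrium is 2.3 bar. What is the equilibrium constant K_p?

K_p = 0.642 bar

Take 1 mol B as basis and let X be its fractional conversion, so ξ = X.
Mole table: n_B = 1 − X; n_A = 2X; n_I = 2.83 (inert).
Total moles n_T = 3.83 + X.
At X = 0.416: n_B = 0.584, n_A = 0.832, n_T = 4.25.
p_i = (n_i/n_T)·P. K_p = p_A^2 / (p_B) = 0.642 bar.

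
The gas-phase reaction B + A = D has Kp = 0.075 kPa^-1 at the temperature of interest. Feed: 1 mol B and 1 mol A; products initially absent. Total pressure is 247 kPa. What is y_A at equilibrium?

y_A = 0.185

Take 1 mol B as basis and let X be its fractional conversion, so ξ = X.
Mole table: n_B = 1 − X; n_A = 1 − X; n_D = X.
n_T = Σnᵢ = 2 − X.
y_i = n_i/n_T, p_i = y_i·P. Kp = p_D / (p_B p_A).
This yields a degree-2 equation in X; solving on (0,1), X = 0.774.
Then n_A = 0.226, n_T = 1.23, so y_A = 0.185.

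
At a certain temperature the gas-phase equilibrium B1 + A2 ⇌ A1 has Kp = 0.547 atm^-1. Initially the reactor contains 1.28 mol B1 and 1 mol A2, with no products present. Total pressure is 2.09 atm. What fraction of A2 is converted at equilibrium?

X = 0.355

Let X = conversion of A2 (basis 1 mol A2); extent of reaction ξ = X.
Moles: n_B1 = 1.28 − X; n_A2 = 1 − X; n_A1 = X.
Summing: n_T = 2.28 − X.
y_i = n_i/n_T, p_i = y_i·P. Kp = p_A1 / (p_B1 p_A2).
Substituting and setting equal to 0.547 atm^-1 gives a polynomial in X; the root in (0,1) is X = 0.355.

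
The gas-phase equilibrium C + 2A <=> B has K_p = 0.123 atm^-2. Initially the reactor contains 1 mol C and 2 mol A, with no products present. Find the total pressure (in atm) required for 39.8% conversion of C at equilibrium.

Basis: 1 mol C initially; let X = conversion of C. Extent ξ = X.
Species balance: n_C = 1 − X; n_A = 2 − 2X; n_B = X.
Summing: n_T = 3 − 2X.
K_p = p_B / (p_C p_A^2) with p_i = (n_i/n_T)·P.
At X = 0.398: the mole-fraction product g(X) = Π y_i^ν_i = 2.215. Since K_p = g(X)·P^{-2}, P = (g/K_p)^(1/2) = (2.215/0.123)^(1/2) = 4.24 atm.

P = 4.24 atm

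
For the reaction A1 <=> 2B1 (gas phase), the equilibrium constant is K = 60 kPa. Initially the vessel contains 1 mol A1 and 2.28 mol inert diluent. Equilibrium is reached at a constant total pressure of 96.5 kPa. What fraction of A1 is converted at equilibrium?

X = 0.528

Take 1 mol A1 as basis and let X be its fractional conversion, so ξ = X.
Mole table: n_A1 = 1 − X; n_B1 = 2X; n_I = 2.28 (inert).
Summing: n_T = 3.28 + X.
y_i = n_i/n_T, p_i = y_i·P. K = p_B1^2 / (p_A1).
This yields a degree-2 equation in X; solving on (0,1), X = 0.528.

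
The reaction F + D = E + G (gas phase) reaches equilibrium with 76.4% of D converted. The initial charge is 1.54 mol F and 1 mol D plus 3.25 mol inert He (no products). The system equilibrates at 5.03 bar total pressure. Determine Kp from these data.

Kp = 3.19

Let X = conversion of D (basis 1 mol D); extent of reaction ξ = X.
At extent ξ: n_F = 1.54 − X; n_D = 1 − X; n_E = X; n_G = X; n_I = 3.25 (inert).
n_T stays at 5.79 (no change in mole number).
At X = 0.764: n_F = 0.776, n_D = 0.236, n_E = 0.764, n_G = 0.764, n_T = 5.79.
p_i = (n_i/n_T)·P. Kp = p_E p_G / (p_F p_D) = 3.19.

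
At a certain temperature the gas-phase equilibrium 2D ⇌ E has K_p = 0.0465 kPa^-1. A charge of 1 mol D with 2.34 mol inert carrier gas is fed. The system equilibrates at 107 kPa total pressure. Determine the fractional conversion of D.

Let X = conversion of D (basis 1 mol D); extent of reaction ξ = 0.5X.
Moles: n_D = 1 − X; n_E = 0.5X; n_I = 2.34 (inert).
Summing: n_T = 3.34 − 0.5X.
Mole fractions y_i = n_i/n_T; K_p = p_E / (p_D^2) with p_i = y_i·P.
Substituting and setting equal to 0.0465 kPa^-1 gives a polynomial in X; the root in (0,1) is X = 0.579.

X = 0.579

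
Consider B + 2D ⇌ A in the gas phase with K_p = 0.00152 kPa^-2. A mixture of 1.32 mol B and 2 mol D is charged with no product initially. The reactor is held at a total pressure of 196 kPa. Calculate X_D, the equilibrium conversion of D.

Take 2 mol D as basis and let X be its fractional conversion, so ξ = X.
Species balance: n_B = 1.32 − X; n_D = 2 − 2X; n_A = X.
Summing: n_T = 3.32 − 2X.
Mole fractions y_i = n_i/n_T; K_p = p_A / (p_B p_D^2) with p_i = y_i·P.
Equating to 0.00152 kPa^-2 and solving on 0 < X < 1: X = 0.857.

X = 0.857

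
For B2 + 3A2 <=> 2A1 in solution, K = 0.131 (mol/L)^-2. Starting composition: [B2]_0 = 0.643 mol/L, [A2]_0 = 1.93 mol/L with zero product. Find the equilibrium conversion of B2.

Let X = conversion of B2; extent ξ = 0.643·X mol/L.
Concentrations: [B2] = 0.643 − 0.643X; [A2] = 1.93 − 1.93X; [A1] = 1.29X.
K = [A1]^2 / ([B2] [A2]^3).
This equals 0.131 at X = 0.298 (the root in 0 < X < 1).

X = 0.298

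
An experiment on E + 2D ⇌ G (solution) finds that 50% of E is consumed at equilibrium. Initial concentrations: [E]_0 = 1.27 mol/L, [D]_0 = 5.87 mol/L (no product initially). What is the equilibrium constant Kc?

Let X = conversion of E.
Concentrations: [E] = 1.27 − 1.27X; [D] = 5.87 − 2.54X; [G] = 1.27X.
At X = 0.5: [E] = 0.635, [D] = 4.6, [G] = 0.635.
Kc = [G] / ([E] [D]^2) = 0.0473 (mol/L)^-2.

Kc = 0.0473 (mol/L)^-2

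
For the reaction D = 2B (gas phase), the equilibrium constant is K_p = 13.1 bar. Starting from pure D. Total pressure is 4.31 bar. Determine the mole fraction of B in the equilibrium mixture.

Let X = conversion of D (basis 1 mol D); extent of reaction ξ = X.
Moles: n_D = 1 − X; n_B = 2X.
Total moles n_T = 1 + X.
Mole fractions y_i = n_i/n_T; K_p = p_B^2 / (p_D) with p_i = y_i·P.
Equating to 13.1 bar and solving on 0 < X < 1: X = 0.657.
Then n_B = 1.31, n_T = 1.66, so y_B = 0.793.

y_B = 0.793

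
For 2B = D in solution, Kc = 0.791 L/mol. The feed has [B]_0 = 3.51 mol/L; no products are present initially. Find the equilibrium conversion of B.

Let X = conversion of B; extent ξ = 3.51X/2 mol/L.
Concentrations: [B] = 3.51 − 3.51X; [D] = 1.75X.
Kc = [D] / ([B]^2).
Solving Kc = 0.791 for X ∈ (0,1): X = 0.656.

X = 0.656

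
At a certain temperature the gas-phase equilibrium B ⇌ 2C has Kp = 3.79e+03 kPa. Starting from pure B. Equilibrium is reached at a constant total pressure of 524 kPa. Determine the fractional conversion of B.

Basis: 1 mol B initially; let X = conversion of B. Extent ξ = X.
Species balance: n_B = 1 − X; n_C = 2X.
Summing: n_T = 1 + X.
y_i = n_i/n_T, p_i = y_i·P. Kp = p_C^2 / (p_B).
Equating to 3.79e+03 kPa and solving on 0 < X < 1: X = 0.802.

X = 0.802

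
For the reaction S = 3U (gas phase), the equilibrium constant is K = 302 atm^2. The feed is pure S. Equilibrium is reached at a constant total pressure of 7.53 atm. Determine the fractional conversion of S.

X = 0.699

Take 1 mol S as basis and let X be its fractional conversion, so ξ = X.
At extent ξ: n_S = 1 − X; n_U = 3X.
n_T = Σnᵢ = 1 + 2X.
With p_i = (n_i/n_T)P, K = p_U^3 / (p_S).
Equating to 302 atm^2 and solving on 0 < X < 1: X = 0.699.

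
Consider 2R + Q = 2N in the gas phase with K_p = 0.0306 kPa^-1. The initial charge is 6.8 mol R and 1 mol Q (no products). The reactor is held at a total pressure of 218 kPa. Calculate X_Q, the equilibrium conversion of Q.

X = 0.875

Take 1 mol Q as basis and let X be its fractional conversion, so ξ = X.
Species balance: n_R = 6.8 − 2X; n_Q = 1 − X; n_N = 2X.
Total moles n_T = 7.8 − X.
Mole fractions y_i = n_i/n_T; K_p = p_N^2 / (p_R^2 p_Q) with p_i = y_i·P.
Setting this equal to 0.0306 kPa^-1 and taking the physical root (0 < X < 1) gives X = 0.875.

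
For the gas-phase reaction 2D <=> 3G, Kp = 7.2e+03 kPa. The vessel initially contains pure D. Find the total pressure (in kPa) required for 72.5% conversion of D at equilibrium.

Basis: 1 mol D initially; let X = conversion of D. Extent ξ = 0.5X.
At extent ξ: n_D = 1 − X; n_G = 1.5X.
n_T = Σnᵢ = 1 + 0.5X.
Kp = p_G^3 / (p_D^2) with p_i = (n_i/n_T)·P.
At X = 0.725: the mole-fraction product g(X) = Π y_i^ν_i = 12.48. Since Kp = g(X)·P^{1}, P = (Kp/g)^(1/1) = (7.2e+03/12.48)^(1/1) = 577 kPa.

P = 577 kPa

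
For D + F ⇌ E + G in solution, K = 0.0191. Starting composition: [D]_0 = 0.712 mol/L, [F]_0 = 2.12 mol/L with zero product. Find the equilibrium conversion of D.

Let X = conversion of D; extent ξ = 0.712·X mol/L.
Concentrations: [D] = 0.712 − 0.712X; [F] = 2.12 − 0.712X; [E] = 0.712X; [G] = 0.712X.
K = [E] [G] / ([D] [F]).
This equals 0.0191 at X = 0.205 (the root in 0 < X < 1).

X = 0.205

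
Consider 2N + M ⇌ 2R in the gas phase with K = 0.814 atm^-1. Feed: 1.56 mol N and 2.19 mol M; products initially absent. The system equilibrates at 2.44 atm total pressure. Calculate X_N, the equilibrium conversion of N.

X = 0.508

Basis: 1.56 mol N initially; let X = conversion of N. Extent ξ = 0.78X.
Species balance: n_N = 1.56 − 1.56X; n_M = 2.19 − 0.78X; n_R = 1.56X.
n_T = Σnᵢ = 3.75 − 0.78X.
y_i = n_i/n_T, p_i = y_i·P. K = p_R^2 / (p_N^2 p_M).
Setting this equal to 0.814 atm^-1 and taking the physical root (0 < X < 1) gives X = 0.508.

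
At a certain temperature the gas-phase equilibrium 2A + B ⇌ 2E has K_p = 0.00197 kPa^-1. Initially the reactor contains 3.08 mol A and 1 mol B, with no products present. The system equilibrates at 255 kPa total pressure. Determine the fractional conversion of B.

Let X = conversion of B (basis 1 mol B); extent of reaction ξ = X.
Moles: n_A = 3.08 − 2X; n_B = 1 − X; n_E = 2X.
Total moles n_T = 4.08 − X.
With p_i = (n_i/n_T)P, K_p = p_E^2 / (p_A^2 p_B).
Substituting and setting equal to 0.00197 kPa^-1 gives a polynomial in X; the root in (0,1) is X = 0.351.

X = 0.351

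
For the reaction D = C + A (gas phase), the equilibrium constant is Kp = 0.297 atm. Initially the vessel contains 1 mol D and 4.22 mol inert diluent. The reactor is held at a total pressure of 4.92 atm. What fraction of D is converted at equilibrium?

X = 0.438

Basis: 1 mol D initially; let X = conversion of D. Extent ξ = X.
Species balance: n_D = 1 − X; n_C = X; n_A = X; n_I = 4.22 (inert).
Total moles n_T = 5.22 + X.
With p_i = (n_i/n_T)P, Kp = p_C p_A / (p_D).
Substituting and setting equal to 0.297 atm gives a polynomial in X; the root in (0,1) is X = 0.438.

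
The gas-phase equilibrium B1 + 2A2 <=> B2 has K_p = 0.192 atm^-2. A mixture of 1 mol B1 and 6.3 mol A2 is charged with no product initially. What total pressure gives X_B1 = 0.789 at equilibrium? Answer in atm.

Take 1 mol B1 as basis and let X be its fractional conversion, so ξ = X.
Moles: n_B1 = 1 − X; n_A2 = 6.3 − 2X; n_B2 = X.
n_T = Σnᵢ = 7.3 − 2X.
K_p = p_B2 / (p_B1 p_A2^2) with p_i = (n_i/n_T)·P.
At X = 0.789: the mole-fraction product g(X) = Π y_i^ν_i = 5.491. Since K_p = g(X)·P^{-2}, P = (g/K_p)^(1/2) = (5.491/0.192)^(1/2) = 5.35 atm.

P = 5.35 atm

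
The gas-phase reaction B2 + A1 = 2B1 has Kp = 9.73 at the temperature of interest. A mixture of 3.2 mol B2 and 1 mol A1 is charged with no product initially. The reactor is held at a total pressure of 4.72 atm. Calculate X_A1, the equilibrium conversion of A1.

Let X = conversion of A1 (basis 1 mol A1); extent of reaction ξ = X.
Species balance: n_B2 = 3.2 − X; n_A1 = 1 − X; n_B1 = 2X.
Since Δν = 0, n_T = 4.2 throughout.
With p_i = (n_i/n_T)P, Kp = p_B1^2 / (p_B2 p_A1).
Equating to 9.73 and solving on 0 < X < 1: X = 0.867.

X = 0.867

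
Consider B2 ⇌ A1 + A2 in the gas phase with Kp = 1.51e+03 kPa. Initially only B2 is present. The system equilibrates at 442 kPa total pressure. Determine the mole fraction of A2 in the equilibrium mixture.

Let X = conversion of B2 (basis 1 mol B2); extent of reaction ξ = X.
Moles: n_B2 = 1 − X; n_A1 = X; n_A2 = X.
Summing: n_T = 1 + X.
With p_i = (n_i/n_T)P, Kp = p_A1 p_A2 / (p_B2).
Substituting and setting equal to 1.51e+03 kPa gives a polynomial in X; the root in (0,1) is X = 0.880.
Then n_A2 = 0.88, n_T = 1.88, so y_A2 = 0.468.

y_A2 = 0.468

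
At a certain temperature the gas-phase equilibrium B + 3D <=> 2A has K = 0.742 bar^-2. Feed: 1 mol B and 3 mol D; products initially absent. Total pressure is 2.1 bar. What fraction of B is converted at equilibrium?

Basis: 1 mol B initially; let X = conversion of B. Extent ξ = X.
Moles: n_B = 1 − X; n_D = 3 − 3X; n_A = 2X.
n_T = Σnᵢ = 4 − 2X.
y_i = n_i/n_T, p_i = y_i·P. K = p_A^2 / (p_B p_D^3).
This yields a degree-4 equation in X; solving on (0,1), X = 0.454.

X = 0.454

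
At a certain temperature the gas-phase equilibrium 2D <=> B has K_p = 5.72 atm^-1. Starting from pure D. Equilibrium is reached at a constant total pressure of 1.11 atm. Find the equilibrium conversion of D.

X = 0.805

Take 1 mol D as basis and let X be its fractional conversion, so ξ = 0.5X.
Moles: n_D = 1 − X; n_B = 0.5X.
Summing: n_T = 1 − 0.5X.
With p_i = (n_i/n_T)P, K_p = p_B / (p_D^2).
Setting this equal to 5.72 atm^-1 and taking the physical root (0 < X < 1) gives X = 0.805.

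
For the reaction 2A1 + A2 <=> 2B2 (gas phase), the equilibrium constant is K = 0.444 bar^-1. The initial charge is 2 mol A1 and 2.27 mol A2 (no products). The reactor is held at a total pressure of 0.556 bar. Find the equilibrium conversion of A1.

Basis: 2 mol A1 initially; let X = conversion of A1. Extent ξ = X.
At extent ξ: n_A1 = 2 − 2X; n_A2 = 2.27 − X; n_B2 = 2X.
Total moles n_T = 4.27 − X.
Mole fractions y_i = n_i/n_T; K = p_B2^2 / (p_A1^2 p_A2) with p_i = y_i·P.
This yields a degree-3 equation in X; solving on (0,1), X = 0.260.

X = 0.260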